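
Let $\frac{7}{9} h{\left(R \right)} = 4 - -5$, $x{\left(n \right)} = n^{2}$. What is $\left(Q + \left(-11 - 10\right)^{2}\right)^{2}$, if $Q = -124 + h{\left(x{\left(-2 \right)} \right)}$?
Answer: $\frac{5290000}{49} \approx 1.0796 \cdot 10^{5}$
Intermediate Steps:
$h{\left(R \right)} = \frac{81}{7}$ ($h{\left(R \right)} = \frac{9 \left(4 - -5\right)}{7} = \frac{9 \left(4 + 5\right)}{7} = \frac{9}{7} \cdot 9 = \frac{81}{7}$)
$Q = - \frac{787}{7}$ ($Q = -124 + \frac{81}{7} = - \frac{787}{7} \approx -112.43$)
$\left(Q + \left(-11 - 10\right)^{2}\right)^{2} = \left(- \frac{787}{7} + \left(-11 - 10\right)^{2}\right)^{2} = \left(- \frac{787}{7} + \left(-21\right)^{2}\right)^{2} = \left(- \frac{787}{7} + 441\right)^{2} = \left(\frac{2300}{7}\right)^{2} = \frac{5290000}{49}$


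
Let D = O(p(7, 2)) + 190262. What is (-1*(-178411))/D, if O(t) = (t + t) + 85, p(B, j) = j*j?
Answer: 178411/190355 ≈ 0.93725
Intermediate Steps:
p(B, j) = j²
O(t) = 85 + 2*t (O(t) = 2*t + 85 = 85 + 2*t)
D = 190355 (D = (85 + 2*2²) + 190262 = (85 + 2*4) + 190262 = (85 + 8) + 190262 = 93 + 190262 = 190355)
(-1*(-178411))/D = -1*(-178411)/190355 = 178411*(1/190355) = 178411/190355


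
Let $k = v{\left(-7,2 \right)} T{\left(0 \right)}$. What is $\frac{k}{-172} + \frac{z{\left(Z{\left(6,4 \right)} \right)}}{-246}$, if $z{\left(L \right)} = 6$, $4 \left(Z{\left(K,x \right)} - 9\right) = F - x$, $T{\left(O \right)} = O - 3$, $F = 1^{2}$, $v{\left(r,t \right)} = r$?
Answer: $- \frac{1033}{7052} \approx -0.14648$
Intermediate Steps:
$F = 1$
$T{\left(O \right)} = -3 + O$ ($T{\left(O \right)} = O - 3 = -3 + O$)
$Z{\left(K,x \right)} = \frac{37}{4} - \frac{x}{4}$ ($Z{\left(K,x \right)} = 9 + \frac{1 - x}{4} = 9 - \left(- \frac{1}{4} + \frac{x}{4}\right) = \frac{37}{4} - \frac{x}{4}$)
$k = 21$ ($k = - 7 \left(-3 + 0\right) = \left(-7\right) \left(-3\right) = 21$)
$\frac{k}{-172} + \frac{z{\left(Z{\left(6,4 \right)} \right)}}{-246} = \frac{21}{-172} + \frac{6}{-246} = 21 \left(- \frac{1}{172}\right) + 6 \left(- \frac{1}{246}\right) = - \frac{21}{172} - \frac{1}{41} = - \frac{1033}{7052}$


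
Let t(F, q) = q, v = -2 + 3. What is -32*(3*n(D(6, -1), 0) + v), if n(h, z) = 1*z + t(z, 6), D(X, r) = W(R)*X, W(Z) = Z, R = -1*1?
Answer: -608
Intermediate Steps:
R = -1
v = 1
D(X, r) = -X
n(h, z) = 6 + z (n(h, z) = 1*z + 6 = z + 6 = 6 + z)
-32*(3*n(D(6, -1), 0) + v) = -32*(3*(6 + 0) + 1) = -32*(3*6 + 1) = -32*(18 + 1) = -32*19 = -608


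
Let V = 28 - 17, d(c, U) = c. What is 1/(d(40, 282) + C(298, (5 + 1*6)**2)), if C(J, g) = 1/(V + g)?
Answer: 132/5281 ≈ 0.024995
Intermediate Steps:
V = 11
C(J, g) = 1/(11 + g)
1/(d(40, 282) + C(298, (5 + 1*6)**2)) = 1/(40 + 1/(11 + (5 + 1*6)**2)) = 1/(40 + 1/(11 + (5 + 6)**2)) = 1/(40 + 1/(11 + 11**2)) = 1/(40 + 1/(11 + 121)) = 1/(40 + 1/132) = 1/(5281/132) = 132/5281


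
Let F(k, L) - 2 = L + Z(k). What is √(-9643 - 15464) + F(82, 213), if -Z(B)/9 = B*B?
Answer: -60301 + I*√25107 ≈ -60301.0 + 158.45*I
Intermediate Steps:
Z(B) = -9*B² (Z(B) = -9*B*B = -9*B²)
F(k, L) = 2 + L - 9*k² (F(k, L) = 2 + (L - 9*k²) = 2 + L - 9*k²)
√(-9643 - 15464) + F(82, 213) = √(-9643 - 15464) + (2 + 213 - 9*82²) = √(-25107) + (2 + 213 - 9*6724) = I*√25107 + (2 + 213 - 60516) = I*√25107 - 60301 = -60301 + I*√25107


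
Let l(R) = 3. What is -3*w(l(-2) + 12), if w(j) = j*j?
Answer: -675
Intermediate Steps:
w(j) = j**2
-3*w(l(-2) + 12) = -3*(3 + 12)**2 = -3*15**2 = -3*225 = -675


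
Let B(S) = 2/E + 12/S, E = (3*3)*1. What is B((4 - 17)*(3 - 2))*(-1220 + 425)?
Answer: 21730/39 ≈ 557.18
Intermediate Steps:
E = 9 (E = 9*1 = 9)
B(S) = 2/9 + 12/S
B((4 - 17)*(3 - 2))*(-1220 + 425) = (2/9 + 12/(((4 - 17)*(3 - 2))))*(-1220 + 425) = (2/9 + 12/((-13*1)))*(-795) = (2/9 + 12/(-13))*(-795) = (2/9 + 12*(-1/13))*(-795) = (2/9 - 12/13)*(-795) = -82/117*(-795) = 21730/39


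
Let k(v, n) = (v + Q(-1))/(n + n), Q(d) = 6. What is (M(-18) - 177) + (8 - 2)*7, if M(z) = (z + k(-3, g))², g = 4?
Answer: 11241/64 ≈ 175.64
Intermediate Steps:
k(v, n) = (6 + v)/(2*n) (k(v, n) = (v + 6)/(n + n) = (6 + v)/((2*n)) = (6 + v)*(1/(2*n)) = (6 + v)/(2*n))
M(z) = (3/8 + z)² (M(z) = (z + (½)*(6 - 3)/4)² = (z + (½)*(¼)*3)² = (z + 3/8)² = (3/8 + z)²)
(M(-18) - 177) + (8 - 2)*7 = ((3 + 8*(-18))²/64 - 177) + (8 - 2)*7 = ((3 - 144)²/64 - 177) + 6*7 = ((1/64)*(-141)² - 177) + 42 = ((1/64)*19881 - 177) + 42 = (19881/64 - 177) + 42 = 8553/64 + 42 = 11241/64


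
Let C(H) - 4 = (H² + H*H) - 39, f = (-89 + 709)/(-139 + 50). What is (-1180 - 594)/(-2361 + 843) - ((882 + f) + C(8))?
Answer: -65312702/67551 ≈ -966.87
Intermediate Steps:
f = -620/89 (f = 620/(-89) = 620*(-1/89) = -620/89 ≈ -6.9663)
C(H) = -35 + 2*H² (C(H) = 4 + ((H² + H*H) - 39) = 4 + ((H² + H²) - 39) = 4 + (2*H² - 39) = 4 + (-39 + 2*H²) = -35 + 2*H²)
(-1180 - 594)/(-2361 + 843) - ((882 + f) + C(8)) = (-1180 - 594)/(-2361 + 843) - ((882 - 620/89) + (-35 + 2*8²)) = -1774/(-1518) - (77878/89 + (-35 + 2*64)) = -1774*(-1/1518) - (77878/89 + (-35 + 128)) = 887/759 - (77878/89 + 93) = 887/759 - 1*86155/89 = 887/759 - 86155/89 = -65312702/67551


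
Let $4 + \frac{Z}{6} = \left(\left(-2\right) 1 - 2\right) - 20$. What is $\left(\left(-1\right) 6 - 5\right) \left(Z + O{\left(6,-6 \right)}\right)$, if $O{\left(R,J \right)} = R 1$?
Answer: $1782$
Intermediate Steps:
$O{\left(R,J \right)} = R$
$Z = -168$ ($Z = -24 + 6 \left(\left(\left(-2\right) 1 - 2\right) - 20\right) = -24 + 6 \left(\left(-2 - 2\right) - 20\right) = -24 + 6 \left(-4 - 20\right) = -24 + 6 \left(-24\right) = -24 - 144 = -168$)
$\left(\left(-1\right) 6 - 5\right) \left(Z + O{\left(6,-6 \right)}\right) = \left(\left(-1\right) 6 - 5\right) \left(-168 + 6\right) = \left(-6 - 5\right) \left(-162\right) = \left(-11\right) \left(-162\right) = 1782$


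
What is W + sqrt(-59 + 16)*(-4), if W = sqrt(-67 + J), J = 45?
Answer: I*(sqrt(22) - 4*sqrt(43)) ≈ -21.539*I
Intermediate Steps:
W = I*sqrt(22) (W = sqrt(-67 + 45) = sqrt(-22) = I*sqrt(22) ≈ 4.6904*I)
W + sqrt(-59 + 16)*(-4) = I*sqrt(22) + sqrt(-59 + 16)*(-4) = I*sqrt(22) + sqrt(-43)*(-4) = I*sqrt(22) + (I*sqrt(43))*(-4) = I*sqrt(22) - 4*I*sqrt(43)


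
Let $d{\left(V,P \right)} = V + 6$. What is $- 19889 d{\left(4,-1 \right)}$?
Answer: $-198890$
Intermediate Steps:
$d{\left(V,P \right)} = 6 + V$
$- 19889 d{\left(4,-1 \right)} = - 19889 \left(6 + 4\right) = \left(-19889\right) 10 = -198890$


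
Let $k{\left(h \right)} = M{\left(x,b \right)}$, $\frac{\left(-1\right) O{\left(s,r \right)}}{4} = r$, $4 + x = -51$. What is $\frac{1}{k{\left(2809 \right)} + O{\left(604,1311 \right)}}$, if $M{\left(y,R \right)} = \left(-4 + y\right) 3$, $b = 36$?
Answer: $- \frac{1}{5421} \approx -0.00018447$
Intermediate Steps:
$x = -55$ ($x = -4 - 51 = -55$)
$O{\left(s,r \right)} = - 4 r$
$M{\left(y,R \right)} = -12 + 3 y$
$k{\left(h \right)} = -177$ ($k{\left(h \right)} = -12 + 3 \left(-55\right) = -12 - 165 = -177$)
$\frac{1}{k{\left(2809 \right)} + O{\left(604,1311 \right)}} = \frac{1}{-177 - 5244} = \frac{1}{-5421} = - \frac{1}{5421}$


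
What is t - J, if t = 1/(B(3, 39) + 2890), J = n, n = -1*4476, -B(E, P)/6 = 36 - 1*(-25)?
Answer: 11297425/2524 ≈ 4476.0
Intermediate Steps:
B(E, P) = -366 (B(E, P) = -6*(36 - 1*(-25)) = -6*(36 + 25) = -6*61 = -366)
n = -4476
J = -4476
t = 1/2524 (t = 1/(-366 + 2890) = 1/2524 ≈ 0.00039620)
t - J = 1/2524 - 1*(-4476) = 1/2524 + 4476 = 11297425/2524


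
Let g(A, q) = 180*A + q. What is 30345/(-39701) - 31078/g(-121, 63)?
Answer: 574825313/862186617 ≈ 0.66671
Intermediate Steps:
g(A, q) = q + 180*A
30345/(-39701) - 31078/g(-121, 63) = 30345/(-39701) - 31078/(63 + 180*(-121)) = 30345*(-1/39701) - 31078/(63 - 21780) = -30345/39701 - 31078/(-21717) = -30345/39701 - 31078*(-1/21717) = -30345/39701 + 31078/21717 = 574825313/862186617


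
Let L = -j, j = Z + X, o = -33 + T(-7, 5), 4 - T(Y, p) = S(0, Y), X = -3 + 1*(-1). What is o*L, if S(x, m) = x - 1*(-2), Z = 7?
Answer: 93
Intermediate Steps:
S(x, m) = 2 + x (S(x, m) = x + 2 = 2 + x)
X = -4 (X = -3 - 1 = -4)
T(Y, p) = 2 (T(Y, p) = 4 - (2 + 0) = 4 - 1*2 = 4 - 2 = 2)
o = -31 (o = -33 + 2 = -31)
j = 3 (j = 7 - 4 = 3)
L = -3 (L = -1*3 = -3)
o*L = -31*(-3) = 93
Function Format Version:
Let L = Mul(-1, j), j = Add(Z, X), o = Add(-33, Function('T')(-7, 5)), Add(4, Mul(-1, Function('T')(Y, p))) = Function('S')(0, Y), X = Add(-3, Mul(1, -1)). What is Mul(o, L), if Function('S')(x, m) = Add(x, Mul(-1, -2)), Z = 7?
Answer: 93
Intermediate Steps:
Function('S')(x, m) = Add(2, x) (Function('S')(x, m) = Add(x, 2) = Add(2, x))
X = -4 (X = Add(-3, -1) = -4)
Function('T')(Y, p) = 2 (Function('T')(Y, p) = Add(4, Mul(-1, Add(2, 0))) = Add(4, Mul(-1, 2)) = Add(4, -2) = 2)
o = -31 (o = Add(-33, 2) = -31)
j = 3 (j = Add(7, -4) = 3)
L = -3 (L = Mul(-1, 3) = -3)
Mul(o, L) = Mul(-31, -3) = 93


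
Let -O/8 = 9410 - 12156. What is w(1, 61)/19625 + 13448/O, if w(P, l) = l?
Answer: 33157131/53890250 ≈ 0.61527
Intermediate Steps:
O = 21968 (O = -8*(9410 - 12156) = -8*(-2746) = 21968)
w(1, 61)/19625 + 13448/O = 61/19625 + 13448/21968 = 61*(1/19625) + 13448*(1/21968) = 61/19625 + 1681/2746 = 33157131/53890250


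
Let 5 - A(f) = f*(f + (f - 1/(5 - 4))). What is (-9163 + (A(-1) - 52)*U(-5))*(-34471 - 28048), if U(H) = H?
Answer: 557231847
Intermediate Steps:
A(f) = 5 - f*(-1 + 2*f) (A(f) = 5 - f*(f + (f - 1/(5 - 4))) = 5 - f*(f + (f - 1/1)) = 5 - f*(f + (f - 1*1)) = 5 - f*(f + (f - 1)) = 5 - f*(f + (-1 + f)) = 5 - f*(-1 + 2*f))
(-9163 + (A(-1) - 52)*U(-5))*(-34471 - 28048) = (-9163 + ((5 - 1 - 2*(-1)²) - 52)*(-5))*(-34471 - 28048) = (-9163 + ((5 - 1 - 2*1) - 52)*(-5))*(-62519) = (-9163 + ((5 - 1 - 2) - 52)*(-5))*(-62519) = (-9163 + (2 - 52)*(-5))*(-62519) = (-9163 - 50*(-5))*(-62519) = (-9163 + 250)*(-62519) = -8913*(-62519) = 557231847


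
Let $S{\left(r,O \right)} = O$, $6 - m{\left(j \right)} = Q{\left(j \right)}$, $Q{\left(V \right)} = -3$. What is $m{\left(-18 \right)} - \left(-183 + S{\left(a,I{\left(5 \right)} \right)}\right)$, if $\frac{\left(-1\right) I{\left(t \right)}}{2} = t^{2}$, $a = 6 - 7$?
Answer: $242$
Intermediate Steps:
$m{\left(j \right)} = 9$ ($m{\left(j \right)} = 6 - -3 = 6 + 3 = 9$)
$a = -1$
$I{\left(t \right)} = - 2 t^{2}$
$m{\left(-18 \right)} - \left(-183 + S{\left(a,I{\left(5 \right)} \right)}\right) = 9 + \left(183 - - 2 \cdot 5^{2}\right) = 9 + \left(183 - \left(-2\right) 25\right) = 9 + \left(183 - -50\right) = 9 + \left(183 + 50\right) = 9 + 233 = 242$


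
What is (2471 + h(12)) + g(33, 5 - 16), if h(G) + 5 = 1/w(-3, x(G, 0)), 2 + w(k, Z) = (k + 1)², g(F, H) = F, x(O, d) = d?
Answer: 4999/2 ≈ 2499.5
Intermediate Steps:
w(k, Z) = -2 + (1 + k)² (w(k, Z) = -2 + (k + 1)² = -2 + (1 + k)²)
h(G) = -9/2 (h(G) = -5 + 1/(-2 + (1 - 3)²) = -5 + 1/(-2 + (-2)²) = -5 + 1/(-2 + 4) = -5 + 1/2 = -5 + ½ = -9/2)
(2471 + h(12)) + g(33, 5 - 16) = (2471 - 9/2) + 33 = 4933/2 + 33 = 4999/2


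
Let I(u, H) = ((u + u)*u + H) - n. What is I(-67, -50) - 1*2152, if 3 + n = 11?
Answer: 6768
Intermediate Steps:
n = 8 (n = -3 + 11 = 8)
I(u, H) = -8 + H + 2*u² (I(u, H) = ((u + u)*u + H) - 1*8 = ((2*u)*u + H) - 8 = (2*u² + H) - 8 = (H + 2*u²) - 8 = -8 + H + 2*u²)
I(-67, -50) - 1*2152 = (-8 - 50 + 2*(-67)²) - 1*2152 = (-8 - 50 + 2*4489) - 2152 = (-8 - 50 + 8978) - 2152 = 8920 - 2152 = 6768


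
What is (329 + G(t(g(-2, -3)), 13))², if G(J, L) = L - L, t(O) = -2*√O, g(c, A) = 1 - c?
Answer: 108241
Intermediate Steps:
G(J, L) = 0
(329 + G(t(g(-2, -3)), 13))² = (329 + 0)² = 329² = 108241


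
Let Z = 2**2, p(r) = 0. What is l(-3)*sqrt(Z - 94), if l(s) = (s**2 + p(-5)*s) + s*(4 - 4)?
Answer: 27*I*sqrt(10) ≈ 85.381*I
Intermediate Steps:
Z = 4
l(s) = s**2 (l(s) = (s**2 + 0*s) + s*(4 - 4) = (s**2 + 0) + s*0 = s**2 + 0 = s**2)
l(-3)*sqrt(Z - 94) = (-3)**2*sqrt(4 - 94) = 9*sqrt(-90) = 9*(3*I*sqrt(10)) = 27*I*sqrt(10)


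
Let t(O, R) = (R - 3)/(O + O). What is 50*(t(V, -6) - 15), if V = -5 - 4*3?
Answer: -12525/17 ≈ -736.76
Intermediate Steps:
V = -17 (V = -5 - 12 = -17)
t(O, R) = (-3 + R)/(2*O) (t(O, R) = (-3 + R)/((2*O)) = (-3 + R)*(1/(2*O)) = (-3 + R)/(2*O))
50*(t(V, -6) - 15) = 50*((½)*(-3 - 6)/(-17) - 15) = 50*((½)*(-1/17)*(-9) - 15) = 50*(9/34 - 15) = 50*(-501/34) = -12525/17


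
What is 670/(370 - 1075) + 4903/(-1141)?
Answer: -844217/160881 ≈ -5.2475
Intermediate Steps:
670/(370 - 1075) + 4903/(-1141) = 670/(-705) + 4903*(-1/1141) = 670*(-1/705) - 4903/1141 = -134/141 - 4903/1141 = -844217/160881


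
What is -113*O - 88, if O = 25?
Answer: -2913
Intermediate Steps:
-113*O - 88 = -113*25 - 88 = -2825 - 88 = -2913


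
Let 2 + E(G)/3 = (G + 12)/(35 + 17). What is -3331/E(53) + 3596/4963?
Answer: 66159376/44667 ≈ 1481.2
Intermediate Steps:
E(G) = -69/13 + 3*G/52 (E(G) = -6 + 3*((G + 12)/(35 + 17)) = -6 + 3*((12 + G)/52) = -6 + 3*((12 + G)*(1/52)) = -6 + 3*(3/13 + G/52) = -6 + (9/13 + 3*G/52) = -69/13 + 3*G/52)
-3331/E(53) + 3596/4963 = -3331/(-69/13 + (3/52)*53) + 3596/4963 = -3331/(-69/13 + 159/52) + 3596*(1/4963) = -3331/(-9/4) + 3596/4963 = -3331*(-4/9) + 3596/4963 = 13324/9 + 3596/4963 = 66159376/44667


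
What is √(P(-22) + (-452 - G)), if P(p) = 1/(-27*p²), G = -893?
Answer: √17288961/198 ≈ 21.000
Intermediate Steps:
P(p) = -1/(27*p²)
√(P(-22) + (-452 - G)) = √(-1/27/(-22)² + (-452 - 1*(-893))) = √(-1/27*1/484 + (-452 + 893)) = √(-1/13068 + 441) = √(5762987/13068) = √17288961/198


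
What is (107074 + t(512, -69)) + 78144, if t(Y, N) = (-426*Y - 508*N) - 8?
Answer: 2150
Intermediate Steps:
t(Y, N) = -8 - 508*N - 426*Y (t(Y, N) = (-508*N - 426*Y) - 8 = -8 - 508*N - 426*Y)
(107074 + t(512, -69)) + 78144 = (107074 + (-8 - 508*(-69) - 426*512)) + 78144 = (107074 + (-8 + 35052 - 218112)) + 78144 = (107074 - 183068) + 78144 = -75994 + 78144 = 2150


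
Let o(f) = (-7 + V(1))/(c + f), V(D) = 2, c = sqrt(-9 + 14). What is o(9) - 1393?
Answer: -105913/76 + 5*sqrt(5)/76 ≈ -1393.4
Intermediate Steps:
c = sqrt(5) ≈ 2.2361
o(f) = -5/(f + sqrt(5)) (o(f) = (-7 + 2)/(sqrt(5) + f) = -5/(f + sqrt(5)))
o(9) - 1393 = -5/(9 + sqrt(5)) - 1393 = -1393 - 5/(9 + sqrt(5))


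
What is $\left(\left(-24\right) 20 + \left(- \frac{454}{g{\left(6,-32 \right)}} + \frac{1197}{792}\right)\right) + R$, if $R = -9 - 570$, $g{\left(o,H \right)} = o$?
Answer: $- \frac{299153}{264} \approx -1133.2$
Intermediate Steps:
$R = -579$ ($R = -9 - 570 = -579$)
$\left(\left(-24\right) 20 + \left(- \frac{454}{g{\left(6,-32 \right)}} + \frac{1197}{792}\right)\right) + R = \left(\left(-24\right) 20 + \left(- \frac{454}{6} + \frac{1197}{792}\right)\right) - 579 = \left(-480 + \left(\left(-454\right) \frac{1}{6} + 1197 \cdot \frac{1}{792}\right)\right) - 579 = \left(-480 + \left(- \frac{227}{3} + \frac{133}{88}\right)\right) - 579 = \left(-480 - \frac{19577}{264}\right) - 579 = - \frac{146297}{264} - 579 = - \frac{299153}{264}$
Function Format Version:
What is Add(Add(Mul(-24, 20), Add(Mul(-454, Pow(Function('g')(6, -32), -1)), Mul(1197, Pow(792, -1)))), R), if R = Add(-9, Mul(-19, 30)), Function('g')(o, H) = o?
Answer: Rational(-299153, 264) ≈ -1133.2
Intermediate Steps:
R = -579 (R = Add(-9, -570) = -579)
Add(Add(Mul(-24, 20), Add(Mul(-454, Pow(Function('g')(6, -32), -1)), Mul(1197, Pow(792, -1)))), R) = Add(Add(Mul(-24, 20), Add(Mul(-454, Pow(6, -1)), Mul(1197, Pow(792, -1)))), -579) = Add(Add(-480, Add(Mul(-454, Rational(1, 6)), Mul(1197, Rational(1, 792)))), -579) = Add(Add(-480, Add(Rational(-227, 3), Rational(133, 88))), -579) = Add(Add(-480, Rational(-19577, 264)), -579) = Add(Rational(-146297, 264), -579) = Rational(-299153, 264)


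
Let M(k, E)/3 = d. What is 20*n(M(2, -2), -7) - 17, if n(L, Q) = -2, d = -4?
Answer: -57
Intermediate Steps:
M(k, E) = -12 (M(k, E) = 3*(-4) = -12)
20*n(M(2, -2), -7) - 17 = 20*(-2) - 17 = -40 - 17 = -57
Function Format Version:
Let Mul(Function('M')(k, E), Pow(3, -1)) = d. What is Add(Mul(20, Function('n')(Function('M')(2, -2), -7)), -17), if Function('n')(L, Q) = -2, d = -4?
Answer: -57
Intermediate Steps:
Function('M')(k, E) = -12 (Function('M')(k, E) = Mul(3, -4) = -12)
Add(Mul(20, Function('n')(Function('M')(2, -2), -7)), -17) = Add(Mul(20, -2), -17) = Add(-40, -17) = -57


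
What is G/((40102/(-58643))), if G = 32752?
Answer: -960337768/20051 ≈ -47895.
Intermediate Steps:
G/((40102/(-58643))) = 32752/((40102/(-58643))) = 32752/((40102*(-1/58643))) = 32752/(-40102/58643) = 32752*(-58643/40102) = -960337768/20051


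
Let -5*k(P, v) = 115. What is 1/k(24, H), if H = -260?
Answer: -1/23 ≈ -0.043478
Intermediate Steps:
k(P, v) = -23 (k(P, v) = -1/5*115 = -23)
1/k(24, H) = 1/(-23) = -1/23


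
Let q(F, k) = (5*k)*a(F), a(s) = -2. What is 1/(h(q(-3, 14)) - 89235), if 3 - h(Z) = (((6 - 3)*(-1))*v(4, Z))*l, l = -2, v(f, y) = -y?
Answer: -1/90072 ≈ -1.1102e-5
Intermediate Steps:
q(F, k) = -10*k (q(F, k) = (5*k)*(-2) = -10*k)
h(Z) = 3 + 6*Z (h(Z) = 3 - ((6 - 3)*(-1))*(-Z)*(-2) = 3 - (3*(-1))*(-Z)*(-2) = 3 - (-(-3)*Z)*(-2) = 3 - 3*Z*(-2) = 3 - (-6)*Z = 3 + 6*Z)
1/(h(q(-3, 14)) - 89235) = 1/((3 + 6*(-10*14)) - 89235) = 1/((3 + 6*(-140)) - 89235) = 1/((3 - 840) - 89235) = 1/(-837 - 89235) = 1/(-90072) = -1/90072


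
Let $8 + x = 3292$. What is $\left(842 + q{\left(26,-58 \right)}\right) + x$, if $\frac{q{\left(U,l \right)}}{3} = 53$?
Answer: $4285$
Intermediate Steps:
$q{\left(U,l \right)} = 159$ ($q{\left(U,l \right)} = 3 \cdot 53 = 159$)
$x = 3284$ ($x = -8 + 3292 = 3284$)
$\left(842 + q{\left(26,-58 \right)}\right) + x = \left(842 + 159\right) + 3284 = 1001 + 3284 = 4285$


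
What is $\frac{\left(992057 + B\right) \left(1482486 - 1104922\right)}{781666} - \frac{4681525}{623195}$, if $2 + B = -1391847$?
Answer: $- \frac{9407311661354881}{48713034287} \approx -1.9312 \cdot 10^{5}$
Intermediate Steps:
$B = -1391849$ ($B = -2 - 1391847 = -1391849$)
$\frac{\left(992057 + B\right) \left(1482486 - 1104922\right)}{781666} - \frac{4681525}{623195} = \frac{\left(992057 - 1391849\right) \left(1482486 - 1104922\right)}{781666} - \frac{4681525}{623195} = \left(-399792\right) 377564 \cdot \frac{1}{781666} - \frac{936305}{124639} = \left(-150947066688\right) \frac{1}{781666} - \frac{936305}{124639} = - \frac{75473533344}{390833} - \frac{936305}{124639} = - \frac{9407311661354881}{48713034287}$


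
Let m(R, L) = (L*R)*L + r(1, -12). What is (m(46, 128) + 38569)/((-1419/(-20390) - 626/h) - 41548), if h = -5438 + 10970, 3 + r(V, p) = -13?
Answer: -11170010151645/585814326659 ≈ -19.068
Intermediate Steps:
r(V, p) = -16 (r(V, p) = -3 - 13 = -16)
h = 5532
m(R, L) = -16 + R*L**2 (m(R, L) = (L*R)*L - 16 = R*L**2 - 16 = -16 + R*L**2)
(m(46, 128) + 38569)/((-1419/(-20390) - 626/h) - 41548) = ((-16 + 46*128**2) + 38569)/((-1419/(-20390) - 626/5532) - 41548) = ((-16 + 46*16384) + 38569)/((-1419*(-1/20390) - 626*1/5532) - 41548) = ((-16 + 753664) + 38569)/((1419/20390 - 313/2766) - 41548) = (753648 + 38569)/(-614279/14099685 - 41548) = 792217/(-585814326659/14099685) = 792217*(-14099685/585814326659) = -11170010151645/585814326659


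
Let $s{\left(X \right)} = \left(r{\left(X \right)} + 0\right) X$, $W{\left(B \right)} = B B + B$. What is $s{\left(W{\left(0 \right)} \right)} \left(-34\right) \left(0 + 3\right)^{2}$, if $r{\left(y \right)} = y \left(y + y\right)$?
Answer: $0$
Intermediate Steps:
$W{\left(B \right)} = B + B^{2}$ ($W{\left(B \right)} = B^{2} + B = B + B^{2}$)
$r{\left(y \right)} = 2 y^{2}$ ($r{\left(y \right)} = y 2 y = 2 y^{2}$)
$s{\left(X \right)} = 2 X^{3}$ ($s{\left(X \right)} = \left(2 X^{2} + 0\right) X = 2 X^{2} X = 2 X^{3}$)
$s{\left(W{\left(0 \right)} \right)} \left(-34\right) \left(0 + 3\right)^{2} = 2 \left(0 \left(1 + 0\right)\right)^{3} \left(-34\right) \left(0 + 3\right)^{2} = 2 \left(0 \cdot 1\right)^{3} \left(-34\right) 3^{2} = 2 \cdot 0^{3} \left(-34\right) 9 = 2 \cdot 0 \left(-34\right) 9 = 0 \left(-34\right) 9 = 0 \cdot 9 = 0$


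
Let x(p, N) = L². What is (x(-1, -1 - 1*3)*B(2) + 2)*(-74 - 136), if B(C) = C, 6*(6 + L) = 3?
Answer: -13125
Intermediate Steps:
L = -11/2 (L = -6 + (⅙)*3 = -6 + ½ = -11/2 ≈ -5.5000)
x(p, N) = 121/4 (x(p, N) = (-11/2)² = 121/4)
(x(-1, -1 - 1*3)*B(2) + 2)*(-74 - 136) = ((121/4)*2 + 2)*(-74 - 136) = (121/2 + 2)*(-210) = (125/2)*(-210) = -13125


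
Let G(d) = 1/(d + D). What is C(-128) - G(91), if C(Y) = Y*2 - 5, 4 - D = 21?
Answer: -19315/74 ≈ -261.01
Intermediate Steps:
D = -17 (D = 4 - 1*21 = 4 - 21 = -17)
C(Y) = -5 + 2*Y (C(Y) = 2*Y - 5 = -5 + 2*Y)
G(d) = 1/(-17 + d) (G(d) = 1/(d - 17) = 1/(-17 + d))
C(-128) - G(91) = (-5 + 2*(-128)) - 1/(-17 + 91) = (-5 - 256) - 1/74 = -261 - 1*1/74 = -261 - 1/74 = -19315/74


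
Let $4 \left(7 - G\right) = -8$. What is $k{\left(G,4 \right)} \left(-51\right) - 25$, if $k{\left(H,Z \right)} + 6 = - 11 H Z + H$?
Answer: $20018$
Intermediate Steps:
$G = 9$ ($G = 7 - -2 = 7 + 2 = 9$)
$k{\left(H,Z \right)} = -6 + H - 11 H Z$ ($k{\left(H,Z \right)} = -6 + \left(- 11 H Z + H\right) = -6 - \left(- H + 11 H Z\right) = -6 + H - 11 H Z$)
$k{\left(G,4 \right)} \left(-51\right) - 25 = \left(-6 + 9 - 99 \cdot 4\right) \left(-51\right) - 25 = \left(-6 + 9 - 396\right) \left(-51\right) - 25 = \left(-393\right) \left(-51\right) - 25 = 20043 - 25 = 20018$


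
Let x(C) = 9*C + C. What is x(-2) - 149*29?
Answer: -4341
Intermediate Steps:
x(C) = 10*C
x(-2) - 149*29 = 10*(-2) - 149*29 = -20 - 4321 = -4341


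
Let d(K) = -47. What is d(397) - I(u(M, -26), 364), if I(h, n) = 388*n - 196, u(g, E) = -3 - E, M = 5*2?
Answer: -141083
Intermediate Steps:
M = 10
I(h, n) = -196 + 388*n
d(397) - I(u(M, -26), 364) = -47 - (-196 + 388*364) = -47 - (-196 + 141232) = -47 - 1*141036 = -47 - 141036 = -141083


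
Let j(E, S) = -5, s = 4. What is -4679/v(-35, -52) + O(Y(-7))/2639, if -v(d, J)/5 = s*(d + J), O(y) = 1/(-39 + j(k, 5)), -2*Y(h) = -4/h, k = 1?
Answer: -2341847/870870 ≈ -2.6891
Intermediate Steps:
Y(h) = 2/h (Y(h) = -(-2)/h = 2/h)
O(y) = -1/44 (O(y) = 1/(-39 - 5) = 1/(-44) = -1/44)
v(d, J) = -20*J - 20*d (v(d, J) = -20*(d + J) = -20*(J + d) = -5*(4*J + 4*d) = -20*J - 20*d)
-4679/v(-35, -52) + O(Y(-7))/2639 = -4679/(-20*(-52) - 20*(-35)) - 1/44/2639 = -4679/(1040 + 700) - 1/44*1/2639 = -4679/1740 - 1/116116 = -2341847/870870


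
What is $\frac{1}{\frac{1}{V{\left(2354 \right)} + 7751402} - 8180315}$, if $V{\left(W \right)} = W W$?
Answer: $- \frac{13292718}{108738620446169} \approx -1.2224 \cdot 10^{-7}$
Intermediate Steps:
$V{\left(W \right)} = W^{2}$
$\frac{1}{\frac{1}{V{\left(2354 \right)} + 7751402} - 8180315} = \frac{1}{\frac{1}{2354^{2} + 7751402} - 8180315} = \frac{1}{\frac{1}{5541316 + 7751402} - 8180315} = \frac{1}{\frac{1}{13292718} - 8180315} = \frac{1}{- \frac{108738620446169}{13292718}} = - \frac{13292718}{108738620446169}$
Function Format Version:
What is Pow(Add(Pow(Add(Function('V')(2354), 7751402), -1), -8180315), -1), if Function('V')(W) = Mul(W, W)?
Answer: Rational(-13292718, 108738620446169) ≈ -1.2224e-7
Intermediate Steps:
Function('V')(W) = Pow(W, 2)
Pow(Add(Pow(Add(Function('V')(2354), 7751402), -1), -8180315), -1) = Pow(Add(Pow(Add(Pow(2354, 2), 7751402), -1), -8180315), -1) = Pow(Add(Pow(Add(5541316, 7751402), -1), -8180315), -1) = Pow(Add(Pow(13292718, -1), -8180315), -1) = Pow(Add(Rational(1, 13292718), -8180315), -1) = Pow(Rational(-108738620446169, 13292718), -1) = Rational(-13292718, 108738620446169)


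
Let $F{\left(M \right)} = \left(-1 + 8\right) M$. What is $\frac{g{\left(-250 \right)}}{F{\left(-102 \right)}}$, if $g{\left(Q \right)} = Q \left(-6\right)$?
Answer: $- \frac{250}{119} \approx -2.1008$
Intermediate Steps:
$g{\left(Q \right)} = - 6 Q$
$F{\left(M \right)} = 7 M$
$\frac{g{\left(-250 \right)}}{F{\left(-102 \right)}} = \frac{\left(-6\right) \left(-250\right)}{7 \left(-102\right)} = \frac{1500}{-714} = 1500 \left(- \frac{1}{714}\right) = - \frac{250}{119}$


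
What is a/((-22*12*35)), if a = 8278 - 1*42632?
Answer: 17177/4620 ≈ 3.7180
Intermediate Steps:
a = -34354 (a = 8278 - 42632 = -34354)
a/((-22*12*35)) = -34354/(-22*12*35) = -34354/((-264*35)) = -34354/(-9240) = -34354*(-1/9240) = 17177/4620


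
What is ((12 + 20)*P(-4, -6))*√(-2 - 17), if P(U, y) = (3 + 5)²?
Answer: 2048*I*√19 ≈ 8927.0*I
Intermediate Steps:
P(U, y) = 64 (P(U, y) = 8² = 64)
((12 + 20)*P(-4, -6))*√(-2 - 17) = ((12 + 20)*64)*√(-2 - 17) = (32*64)*√(-19) = 2048*(I*√19) = 2048*I*√19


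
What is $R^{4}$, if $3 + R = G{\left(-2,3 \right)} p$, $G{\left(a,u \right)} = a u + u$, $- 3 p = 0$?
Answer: $81$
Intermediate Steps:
$p = 0$ ($p = \left(- \frac{1}{3}\right) 0 = 0$)
$G{\left(a,u \right)} = u + a u$
$R = -3$ ($R = -3 + 3 \left(1 - 2\right) 0 = -3 + 3 \left(-1\right) 0 = -3 - 0 = -3 + 0 = -3$)
$R^{4} = \left(-3\right)^{4} = 81$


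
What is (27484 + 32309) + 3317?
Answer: 63110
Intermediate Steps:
(27484 + 32309) + 3317 = 59793 + 3317 = 63110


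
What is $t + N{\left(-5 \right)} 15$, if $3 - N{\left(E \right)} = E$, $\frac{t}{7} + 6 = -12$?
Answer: $-6$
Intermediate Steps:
$t = -126$ ($t = -42 + 7 \left(-12\right) = -42 - 84 = -126$)
$N{\left(E \right)} = 3 - E$
$t + N{\left(-5 \right)} 15 = -126 + \left(3 - -5\right) 15 = -126 + \left(3 + 5\right) 15 = -126 + 8 \cdot 15 = -126 + 120 = -6$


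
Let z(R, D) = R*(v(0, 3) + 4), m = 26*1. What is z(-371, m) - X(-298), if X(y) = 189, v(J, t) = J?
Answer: -1673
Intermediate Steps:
m = 26
z(R, D) = 4*R (z(R, D) = R*(0 + 4) = R*4 = 4*R)
z(-371, m) - X(-298) = 4*(-371) - 1*189 = -1484 - 189 = -1673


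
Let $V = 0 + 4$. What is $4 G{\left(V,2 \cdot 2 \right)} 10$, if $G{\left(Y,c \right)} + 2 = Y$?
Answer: $80$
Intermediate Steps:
$V = 4$
$G{\left(Y,c \right)} = -2 + Y$
$4 G{\left(V,2 \cdot 2 \right)} 10 = 4 \left(-2 + 4\right) 10 = 4 \cdot 2 \cdot 10 = 8 \cdot 10 = 80$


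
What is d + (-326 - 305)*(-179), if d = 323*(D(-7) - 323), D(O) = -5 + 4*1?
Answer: 8297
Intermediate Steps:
D(O) = -1 (D(O) = -5 + 4 = -1)
d = -104652 (d = 323*(-1 - 323) = 323*(-324) = -104652)
d + (-326 - 305)*(-179) = -104652 + (-326 - 305)*(-179) = -104652 - 631*(-179) = -104652 + 112949 = 8297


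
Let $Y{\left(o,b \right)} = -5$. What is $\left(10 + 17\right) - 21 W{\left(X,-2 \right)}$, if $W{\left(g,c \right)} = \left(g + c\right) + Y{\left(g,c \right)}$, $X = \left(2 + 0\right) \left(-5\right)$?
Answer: $384$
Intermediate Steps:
$X = -10$ ($X = 2 \left(-5\right) = -10$)
$W{\left(g,c \right)} = -5 + c + g$ ($W{\left(g,c \right)} = \left(g + c\right) - 5 = \left(c + g\right) - 5 = -5 + c + g$)
$\left(10 + 17\right) - 21 W{\left(X,-2 \right)} = \left(10 + 17\right) - 21 \left(-5 - 2 - 10\right) = 27 - -357 = 27 + 357 = 384$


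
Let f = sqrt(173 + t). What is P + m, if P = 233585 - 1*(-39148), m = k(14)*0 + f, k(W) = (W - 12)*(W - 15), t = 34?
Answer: 272733 + 3*sqrt(23) ≈ 2.7275e+5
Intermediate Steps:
k(W) = (-15 + W)*(-12 + W) (k(W) = (-12 + W)*(-15 + W) = (-15 + W)*(-12 + W))
f = 3*sqrt(23) (f = sqrt(173 + 34) = sqrt(207) = 3*sqrt(23) ≈ 14.387)
m = 3*sqrt(23) (m = (180 + 14**2 - 27*14)*0 + 3*sqrt(23) = (180 + 196 - 378)*0 + 3*sqrt(23) = -2*0 + 3*sqrt(23) = 0 + 3*sqrt(23) = 3*sqrt(23) ≈ 14.387)
P = 272733 (P = 233585 + 39148 = 272733)
P + m = 272733 + 3*sqrt(23)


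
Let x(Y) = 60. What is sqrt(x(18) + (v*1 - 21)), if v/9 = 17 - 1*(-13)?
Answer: sqrt(309) ≈ 17.578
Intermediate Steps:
v = 270 (v = 9*(17 - 1*(-13)) = 9*(17 + 13) = 9*30 = 270)
sqrt(x(18) + (v*1 - 21)) = sqrt(60 + (270*1 - 21)) = sqrt(60 + (270 - 21)) = sqrt(60 + 249) = sqrt(309)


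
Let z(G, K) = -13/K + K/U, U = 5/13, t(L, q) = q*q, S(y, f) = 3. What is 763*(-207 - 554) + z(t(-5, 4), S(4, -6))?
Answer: -8709593/15 ≈ -5.8064e+5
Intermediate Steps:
t(L, q) = q²
U = 5/13 (U = 5*(1/13) = 5/13 ≈ 0.38462)
z(G, K) = -13/K + 13*K/5 (z(G, K) = -13/K + K/(5/13) = -13/K + K*(13/5) = -13/K + 13*K/5)
763*(-207 - 554) + z(t(-5, 4), S(4, -6)) = 763*(-207 - 554) + (-13/3 + (13/5)*3) = 763*(-761) + (-13*⅓ + 39/5) = -580643 + (-13/3 + 39/5) = -580643 + 52/15 = -8709593/15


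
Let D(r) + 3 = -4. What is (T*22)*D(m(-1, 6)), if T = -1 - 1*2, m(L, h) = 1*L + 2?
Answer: 462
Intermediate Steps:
m(L, h) = 2 + L (m(L, h) = L + 2 = 2 + L)
D(r) = -7 (D(r) = -3 - 4 = -7)
T = -3 (T = -1 - 2 = -3)
(T*22)*D(m(-1, 6)) = -3*22*(-7) = -66*(-7) = 462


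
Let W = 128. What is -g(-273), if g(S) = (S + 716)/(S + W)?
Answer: 443/145 ≈ 3.0552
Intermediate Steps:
g(S) = (716 + S)/(128 + S) (g(S) = (S + 716)/(S + 128) = (716 + S)/(128 + S))
-g(-273) = -(716 - 273)/(128 - 273) = -443/(-145) = -(-1)*443/145 = -1*(-443/145) = 443/145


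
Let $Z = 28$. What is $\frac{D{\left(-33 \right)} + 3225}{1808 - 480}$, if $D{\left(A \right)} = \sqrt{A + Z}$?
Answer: $\frac{3225}{1328} + \frac{i \sqrt{5}}{1328} \approx 2.4285 + 0.0016838 i$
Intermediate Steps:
$D{\left(A \right)} = \sqrt{28 + A}$ ($D{\left(A \right)} = \sqrt{A + 28} = \sqrt{28 + A}$)
$\frac{D{\left(-33 \right)} + 3225}{1808 - 480} = \frac{\sqrt{28 - 33} + 3225}{1808 - 480} = \frac{\sqrt{-5} + 3225}{1328} = \left(i \sqrt{5} + 3225\right) \frac{1}{1328} = \left(3225 + i \sqrt{5}\right) \frac{1}{1328} = \frac{3225}{1328} + \frac{i \sqrt{5}}{1328}$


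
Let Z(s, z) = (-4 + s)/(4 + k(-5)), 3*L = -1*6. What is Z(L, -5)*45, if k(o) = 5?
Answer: -30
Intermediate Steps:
L = -2 (L = (-1*6)/3 = (1/3)*(-6) = -2)
Z(s, z) = -4/9 + s/9 (Z(s, z) = (-4 + s)/(4 + 5) = (-4 + s)/9 = (-4 + s)*(1/9) = -4/9 + s/9)
Z(L, -5)*45 = (-4/9 + (1/9)*(-2))*45 = (-4/9 - 2/9)*45 = -2/3*45 = -30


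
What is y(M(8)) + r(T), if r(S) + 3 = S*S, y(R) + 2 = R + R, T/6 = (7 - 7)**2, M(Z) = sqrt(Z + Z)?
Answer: 3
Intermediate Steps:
M(Z) = sqrt(2)*sqrt(Z) (M(Z) = sqrt(2*Z) = sqrt(2)*sqrt(Z))
T = 0 (T = 6*(7 - 7)**2 = 6*0**2 = 6*0 = 0)
y(R) = -2 + 2*R (y(R) = -2 + (R + R) = -2 + 2*R)
r(S) = -3 + S**2 (r(S) = -3 + S*S = -3 + S**2)
y(M(8)) + r(T) = (-2 + 2*(sqrt(2)*sqrt(8))) + (-3 + 0**2) = (-2 + 2*(sqrt(2)*(2*sqrt(2)))) + (-3 + 0) = (-2 + 2*4) - 3 = (-2 + 8) - 3 = 6 - 3 = 3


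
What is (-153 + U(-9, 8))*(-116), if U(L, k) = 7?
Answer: 16936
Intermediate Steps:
(-153 + U(-9, 8))*(-116) = (-153 + 7)*(-116) = -146*(-116) = 16936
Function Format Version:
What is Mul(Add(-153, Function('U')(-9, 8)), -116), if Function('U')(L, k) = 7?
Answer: 16936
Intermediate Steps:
Mul(Add(-153, Function('U')(-9, 8)), -116) = Mul(Add(-153, 7), -116) = Mul(-146, -116) = 16936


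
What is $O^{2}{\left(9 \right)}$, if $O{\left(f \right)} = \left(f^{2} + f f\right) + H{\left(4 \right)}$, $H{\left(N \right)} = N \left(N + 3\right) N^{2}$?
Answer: $372100$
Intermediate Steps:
$H{\left(N \right)} = N^{3} \left(3 + N\right)$ ($H{\left(N \right)} = N \left(3 + N\right) N^{2} = N^{3} \left(3 + N\right)$)
$O{\left(f \right)} = 448 + 2 f^{2}$ ($O{\left(f \right)} = \left(f^{2} + f f\right) + 4^{3} \left(3 + 4\right) = \left(f^{2} + f^{2}\right) + 64 \cdot 7 = 2 f^{2} + 448 = 448 + 2 f^{2}$)
$O^{2}{\left(9 \right)} = \left(448 + 2 \cdot 9^{2}\right)^{2} = \left(448 + 2 \cdot 81\right)^{2} = \left(448 + 162\right)^{2} = 610^{2} = 372100$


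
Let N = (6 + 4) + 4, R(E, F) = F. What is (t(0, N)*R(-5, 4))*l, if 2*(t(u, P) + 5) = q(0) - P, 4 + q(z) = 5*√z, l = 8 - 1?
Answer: -392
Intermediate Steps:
l = 7
q(z) = -4 + 5*√z
N = 14 (N = 10 + 4 = 14)
t(u, P) = -7 - P/2 (t(u, P) = -5 + ((-4 + 5*√0) - P)/2 = -5 + ((-4 + 5*0) - P)/2 = -5 + ((-4 + 0) - P)/2 = -5 + (-4 - P)/2 = -5 + (-2 - P/2) = -7 - P/2)
(t(0, N)*R(-5, 4))*l = ((-7 - ½*14)*4)*7 = ((-7 - 7)*4)*7 = -14*4*7 = -56*7 = -392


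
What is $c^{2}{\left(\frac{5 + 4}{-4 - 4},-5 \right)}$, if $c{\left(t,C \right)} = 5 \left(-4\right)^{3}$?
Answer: $102400$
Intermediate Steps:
$c{\left(t,C \right)} = -320$ ($c{\left(t,C \right)} = 5 \left(-64\right) = -320$)
$c^{2}{\left(\frac{5 + 4}{-4 - 4},-5 \right)} = \left(-320\right)^{2} = 102400$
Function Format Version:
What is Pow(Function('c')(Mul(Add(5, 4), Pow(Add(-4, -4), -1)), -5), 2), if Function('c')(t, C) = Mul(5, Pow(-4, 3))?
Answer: 102400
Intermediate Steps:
Function('c')(t, C) = -320 (Function('c')(t, C) = Mul(5, -64) = -320)
Pow(Function('c')(Mul(Add(5, 4), Pow(Add(-4, -4), -1)), -5), 2) = Pow(-320, 2) = 102400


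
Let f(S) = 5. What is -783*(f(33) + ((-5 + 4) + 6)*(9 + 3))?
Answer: -50895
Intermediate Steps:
-783*(f(33) + ((-5 + 4) + 6)*(9 + 3)) = -783*(5 + ((-5 + 4) + 6)*(9 + 3)) = -783*(5 + (-1 + 6)*12) = -783*(5 + 5*12) = -783*(5 + 60) = -783*65 = -50895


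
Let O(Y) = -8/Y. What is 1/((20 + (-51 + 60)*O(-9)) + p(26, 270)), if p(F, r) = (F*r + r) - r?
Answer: 1/7048 ≈ 0.00014188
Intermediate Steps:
p(F, r) = F*r (p(F, r) = (r + F*r) - r = F*r)
1/((20 + (-51 + 60)*O(-9)) + p(26, 270)) = 1/((20 + (-51 + 60)*(-8/(-9))) + 26*270) = 1/((20 + 9*(-8*(-⅑))) + 7020) = 1/((20 + 9*(8/9)) + 7020) = 1/((20 + 8) + 7020) = 1/(28 + 7020) = 1/7048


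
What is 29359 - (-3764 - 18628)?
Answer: 51751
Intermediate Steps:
29359 - (-3764 - 18628) = 29359 - 1*(-22392) = 29359 + 22392 = 51751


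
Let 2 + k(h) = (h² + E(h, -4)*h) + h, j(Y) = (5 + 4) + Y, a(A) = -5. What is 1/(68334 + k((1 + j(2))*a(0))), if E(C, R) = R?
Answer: 1/72112 ≈ 1.3867e-5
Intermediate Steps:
j(Y) = 9 + Y
k(h) = -2 + h² - 3*h (k(h) = -2 + ((h² - 4*h) + h) = -2 + (h² - 3*h) = -2 + h² - 3*h)
1/(68334 + k((1 + j(2))*a(0))) = 1/(68334 + (-2 + ((1 + (9 + 2))*(-5))² - 3*(1 + (9 + 2))*(-5))) = 1/(68334 + (-2 + ((1 + 11)*(-5))² - 3*(1 + 11)*(-5))) = 1/(68334 + (-2 + (12*(-5))² - 36*(-5))) = 1/(68334 + (-2 + (-60)² - 3*(-60))) = 1/(68334 + (-2 + 3600 + 180)) = 1/(68334 + 3778) = 1/72112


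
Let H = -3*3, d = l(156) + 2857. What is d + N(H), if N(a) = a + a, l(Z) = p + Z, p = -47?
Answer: 2948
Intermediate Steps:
l(Z) = -47 + Z
d = 2966 (d = (-47 + 156) + 2857 = 109 + 2857 = 2966)
H = -9
N(a) = 2*a
d + N(H) = 2966 + 2*(-9) = 2966 - 18 = 2948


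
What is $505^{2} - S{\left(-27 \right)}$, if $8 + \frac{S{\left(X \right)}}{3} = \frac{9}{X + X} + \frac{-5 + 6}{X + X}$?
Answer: $\frac{2295446}{9} \approx 2.5505 \cdot 10^{5}$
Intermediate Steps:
$S{\left(X \right)} = -24 + \frac{15}{X}$ ($S{\left(X \right)} = -24 + 3 \left(\frac{9}{X + X} + \frac{-5 + 6}{X + X}\right) = -24 + 3 \left(\frac{9}{2 X} + 1 \frac{1}{2 X}\right) = -24 + 3 \left(9 \frac{1}{2 X} + 1 \frac{1}{2 X}\right) = -24 + 3 \left(\frac{9}{2 X} + \frac{1}{2 X}\right) = -24 + 3 \frac{5}{X} = -24 + \frac{15}{X}$)
$505^{2} - S{\left(-27 \right)} = 505^{2} - \left(-24 + \frac{15}{-27}\right) = 255025 - \left(-24 + 15 \left(- \frac{1}{27}\right)\right) = 255025 - \left(-24 - \frac{5}{9}\right) = 255025 - - \frac{221}{9} = 255025 + \frac{221}{9} = \frac{2295446}{9}$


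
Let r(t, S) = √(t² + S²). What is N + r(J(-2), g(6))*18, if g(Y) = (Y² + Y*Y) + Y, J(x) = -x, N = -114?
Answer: -114 + 36*√1522 ≈ 1290.5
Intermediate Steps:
g(Y) = Y + 2*Y² (g(Y) = (Y² + Y²) + Y = 2*Y² + Y = Y + 2*Y²)
r(t, S) = √(S² + t²)
N + r(J(-2), g(6))*18 = -114 + √((6*(1 + 2*6))² + (-1*(-2))²)*18 = -114 + √((6*(1 + 12))² + 2²)*18 = -114 + √((6*13)² + 4)*18 = -114 + √(78² + 4)*18 = -114 + √(6084 + 4)*18 = -114 + √6088*18 = -114 + (2*√1522)*18 = -114 + 36*√1522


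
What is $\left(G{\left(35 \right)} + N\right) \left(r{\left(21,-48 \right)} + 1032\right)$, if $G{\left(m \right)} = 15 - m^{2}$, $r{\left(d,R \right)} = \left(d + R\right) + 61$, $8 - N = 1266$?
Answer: $-2630888$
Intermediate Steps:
$N = -1258$ ($N = 8 - 1266 = -1258$)
$r{\left(d,R \right)} = 61 + R + d$ ($r{\left(d,R \right)} = \left(R + d\right) + 61 = 61 + R + d$)
$\left(G{\left(35 \right)} + N\right) \left(r{\left(21,-48 \right)} + 1032\right) = \left(\left(15 - 35^{2}\right) - 1258\right) \left(\left(61 - 48 + 21\right) + 1032\right) = \left(\left(15 - 1225\right) - 1258\right) \left(34 + 1032\right) = \left(\left(15 - 1225\right) - 1258\right) 1066 = \left(-1210 - 1258\right) 1066 = \left(-2468\right) 1066 = -2630888$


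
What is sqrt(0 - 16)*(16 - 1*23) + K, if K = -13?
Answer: -13 - 28*I ≈ -13.0 - 28.0*I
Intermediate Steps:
sqrt(0 - 16)*(16 - 1*23) + K = sqrt(0 - 16)*(16 - 1*23) - 13 = sqrt(-16)*(16 - 23) - 13 = (4*I)*(-7) - 13 = -28*I - 13 = -13 - 28*I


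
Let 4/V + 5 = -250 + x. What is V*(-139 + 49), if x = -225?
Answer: ¾ ≈ 0.75000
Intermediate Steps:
V = -1/120 (V = 4/(-5 + (-250 - 225)) = 4/(-5 - 475) = 4/(-480) = 4*(-1/480) = -1/120 ≈ -0.0083333)
V*(-139 + 49) = -(-139 + 49)/120 = -1/120*(-90) = ¾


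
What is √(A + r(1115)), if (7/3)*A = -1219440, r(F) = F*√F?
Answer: √(-25608240 + 54635*√1115)/7 ≈ 696.7*I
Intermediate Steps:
r(F) = F^(3/2)
A = -3658320/7 (A = (3/7)*(-1219440) = -3658320/7 ≈ -5.2262e+5)
√(A + r(1115)) = √(-3658320/7 + 1115^(3/2)) = √(-3658320/7 + 1115*√1115)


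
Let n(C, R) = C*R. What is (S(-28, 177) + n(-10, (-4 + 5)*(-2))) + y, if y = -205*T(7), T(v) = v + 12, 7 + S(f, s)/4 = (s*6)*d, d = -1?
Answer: -8151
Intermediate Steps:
S(f, s) = -28 - 24*s (S(f, s) = -28 + 4*((s*6)*(-1)) = -28 + 4*((6*s)*(-1)) = -28 + 4*(-6*s) = -28 - 24*s)
T(v) = 12 + v
y = -3895 (y = -205*(12 + 7) = -205*19 = -3895)
(S(-28, 177) + n(-10, (-4 + 5)*(-2))) + y = ((-28 - 24*177) - 10*(-4 + 5)*(-2)) - 3895 = ((-28 - 4248) - 10*(-2)) - 3895 = (-4276 - 10*(-2)) - 3895 = (-4276 + 20) - 3895 = -4256 - 3895 = -8151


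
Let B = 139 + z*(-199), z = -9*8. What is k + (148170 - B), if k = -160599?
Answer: -26896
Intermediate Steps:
z = -72
B = 14467 (B = 139 - 72*(-199) = 139 + 14328 = 14467)
k + (148170 - B) = -160599 + (148170 - 1*14467) = -160599 + (148170 - 14467) = -160599 + 133703 = -26896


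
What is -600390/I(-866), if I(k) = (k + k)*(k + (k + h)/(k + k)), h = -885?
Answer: -28590/71341 ≈ -0.40075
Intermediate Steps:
I(k) = 2*k*(k + (-885 + k)/(2*k)) (I(k) = (k + k)*(k + (k - 885)/(k + k)) = (2*k)*(k + (-885 + k)/((2*k))) = (2*k)*(k + (-885 + k)*(1/(2*k))) = (2*k)*(k + (-885 + k)/(2*k)) = 2*k*(k + (-885 + k)/(2*k)))
-600390/I(-866) = -600390/(-885 - 866 + 2*(-866)²) = -600390/(-885 - 866 + 2*749956) = -600390/(-885 - 866 + 1499912) = -600390/1498161 = -600390*1/1498161 = -28590/71341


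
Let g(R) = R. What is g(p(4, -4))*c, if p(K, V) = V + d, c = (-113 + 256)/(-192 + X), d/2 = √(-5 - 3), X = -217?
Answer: 572/409 - 572*I*√2/409 ≈ 1.3985 - 1.9778*I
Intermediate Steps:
d = 4*I*√2 (d = 2*√(-5 - 3) = 2*√(-8) = 2*(2*I*√2) = 4*I*√2 ≈ 5.6569*I)
c = -143/409 (c = (-113 + 256)/(-192 - 217) = 143/(-409) = 143*(-1/409) = -143/409 ≈ -0.34963)
p(K, V) = V + 4*I*√2
g(p(4, -4))*c = (-4 + 4*I*√2)*(-143/409) = 572/409 - 572*I*√2/409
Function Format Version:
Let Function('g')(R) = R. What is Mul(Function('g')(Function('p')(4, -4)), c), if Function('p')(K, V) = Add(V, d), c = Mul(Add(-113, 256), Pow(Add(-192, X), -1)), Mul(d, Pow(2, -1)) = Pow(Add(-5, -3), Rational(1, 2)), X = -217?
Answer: Add(Rational(572, 409), Mul(Rational(-572, 409), I, Pow(2, Rational(1, 2)))) ≈ Add(1.3985, Mul(-1.9778, I))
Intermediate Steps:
d = Mul(4, I, Pow(2, Rational(1, 2))) (d = Mul(2, Pow(Add(-5, -3), Rational(1, 2))) = Mul(2, Pow(-8, Rational(1, 2))) = Mul(2, Mul(2, I, Pow(2, Rational(1, 2)))) = Mul(4, I, Pow(2, Rational(1, 2))) ≈ Mul(5.6569, I))
c = Rational(-143, 409) (c = Mul(Add(-113, 256), Pow(Add(-192, -217), -1)) = Mul(143, Pow(-409, -1)) = Mul(143, Rational(-1, 409)) = Rational(-143, 409) ≈ -0.34963)
Function('p')(K, V) = Add(V, Mul(4, I, Pow(2, Rational(1, 2))))
Mul(Function('g')(Function('p')(4, -4)), c) = Mul(Add(-4, Mul(4, I, Pow(2, Rational(1, 2)))), Rational(-143, 409)) = Add(Rational(572, 409), Mul(Rational(-572, 409), I, Pow(2, Rational(1, 2))))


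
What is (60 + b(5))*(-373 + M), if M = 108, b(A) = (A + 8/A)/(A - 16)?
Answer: -15741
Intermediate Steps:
b(A) = (A + 8/A)/(-16 + A)
(60 + b(5))*(-373 + M) = (60 + (8 + 5²)/(5*(-16 + 5)))*(-373 + 108) = (60 + (⅕)*(8 + 25)/(-11))*(-265) = (60 + (⅕)*(-1/11)*33)*(-265) = (60 - ⅗)*(-265) = (297/5)*(-265) = -15741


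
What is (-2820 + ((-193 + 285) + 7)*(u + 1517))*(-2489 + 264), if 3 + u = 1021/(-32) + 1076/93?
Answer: -320160320775/992 ≈ -3.2274e+8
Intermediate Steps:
u = -69449/2976 (u = -3 + (1021/(-32) + 1076/93) = -3 + (1021*(-1/32) + 1076*(1/93)) = -3 + (-1021/32 + 1076/93) = -3 - 60521/2976 = -69449/2976 ≈ -23.336)
(-2820 + ((-193 + 285) + 7)*(u + 1517))*(-2489 + 264) = (-2820 + ((-193 + 285) + 7)*(-69449/2976 + 1517))*(-2489 + 264) = (-2820 + (92 + 7)*(4445143/2976))*(-2225) = (-2820 + 99*(4445143/2976))*(-2225) = (-2820 + 146689719/992)*(-2225) = (143892279/992)*(-2225) = -320160320775/992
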